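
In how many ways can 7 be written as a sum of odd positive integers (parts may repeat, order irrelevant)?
p_odd(7) = 5

Partitions of 7 using only odd parts 1, 3, 5, …: 7, 5+1+1, 3+3+1, 3+1+1+1+1, 1+1+1+1+1+1+1. There are 5. (Euler: this equals q(7), the number of distinct-part partitions.)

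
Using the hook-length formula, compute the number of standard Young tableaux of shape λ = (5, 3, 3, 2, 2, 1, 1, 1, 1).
# SYT of shape (5, 3, 3, 2, 2, 1, 1, 1, 1) = 16116408

Hook-length formula: f^λ = n! / Π hook(c), product over all cells c of the Young diagram. For λ = (5, 3, 3, 2, 2, 1, 1, 1, 1), n = 19 boxes. Hook lengths by row (left-to-right, top-to-bottom): [13, 8, 5, 2, 1]; [10, 5, 2]; [9, 4, 1]; [7, 2]; [6, 1]; [4]; [3]; [2]; [1]. Product of hooks = 7547904000. So f^λ = 19! / 7547904000 = 121645100408832000 / 7547904000 = 16116408.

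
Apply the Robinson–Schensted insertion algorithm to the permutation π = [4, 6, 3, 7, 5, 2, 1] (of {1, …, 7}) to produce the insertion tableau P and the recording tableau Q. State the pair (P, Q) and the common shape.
P = [1, 5, 7] / [2, 6] / [3] / [4];  Q = [1, 2, 4] / [3, 5] / [6] / [7];  common shape = (3, 2, 1, 1)

Row-insert the values π_1, π_2, … into P one at a time, bumping the leftmost entry strictly greater than the inserted value down to the next row. The recording tableau Q records, in position (i, j), the step at which that cell was added to P.
  Insert 4 (step 1): P = [4];  Q = [1]
  Insert 6 (step 2): P = [4, 6];  Q = [1, 2]
  Insert 3 (step 3): P = [3, 6] / [4];  Q = [1, 2] / [3]
  Insert 7 (step 4): P = [3, 6, 7] / [4];  Q = [1, 2, 4] / [3]
  Insert 5 (step 5): P = [3, 5, 7] / [4, 6];  Q = [1, 2, 4] / [3, 5]
  Insert 2 (step 6): P = [2, 5, 7] / [3, 6] / [4];  Q = [1, 2, 4] / [3, 5] / [6]
  Insert 1 (step 7): P = [1, 5, 7] / [2, 6] / [3] / [4];  Q = [1, 2, 4] / [3, 5] / [6] / [7]
Final shape: (3, 2, 1, 1).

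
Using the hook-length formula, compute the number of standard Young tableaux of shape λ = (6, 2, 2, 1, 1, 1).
# SYT of shape (6, 2, 2, 1, 1, 1) = 9360

Hook-length formula: f^λ = n! / Π hook(c), product over all cells c of the Young diagram. For λ = (6, 2, 2, 1, 1, 1), n = 13 boxes. Hook lengths by row (left-to-right, top-to-bottom): [11, 7, 4, 3, 2, 1]; [6, 2]; [5, 1]; [3]; [2]; [1]. Product of hooks = 665280. So f^λ = 13! / 665280 = 6227020800 / 665280 = 9360.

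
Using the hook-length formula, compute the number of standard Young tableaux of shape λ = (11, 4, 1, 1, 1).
# SYT of shape (11, 4, 1, 1, 1) = 339456

Hook-length formula: f^λ = n! / Π hook(c), product over all cells c of the Young diagram. For λ = (11, 4, 1, 1, 1), n = 18 boxes. Hook lengths by row (left-to-right, top-to-bottom): [15, 11, 10, 9, 7, 6, 5, 4, 3, 2, 1]; [7, 3, 2, 1]; [3]; [2]; [1]. Product of hooks = 18860688000. So f^λ = 18! / 18860688000 = 6402373705728000 / 18860688000 = 339456.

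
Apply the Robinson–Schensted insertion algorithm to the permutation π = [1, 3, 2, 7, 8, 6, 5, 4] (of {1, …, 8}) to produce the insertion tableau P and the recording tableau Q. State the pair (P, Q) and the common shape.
P = [1, 2, 4, 8] / [3, 5] / [6] / [7];  Q = [1, 2, 4, 5] / [3, 6] / [7] / [8];  common shape = (4, 2, 1, 1)

Row-insert the values π_1, π_2, … into P one at a time, bumping the leftmost entry strictly greater than the inserted value down to the next row. The recording tableau Q records, in position (i, j), the step at which that cell was added to P.
  Insert 1 (step 1): P = [1];  Q = [1]
  Insert 3 (step 2): P = [1, 3];  Q = [1, 2]
  Insert 2 (step 3): P = [1, 2] / [3];  Q = [1, 2] / [3]
  Insert 7 (step 4): P = [1, 2, 7] / [3];  Q = [1, 2, 4] / [3]
  Insert 8 (step 5): P = [1, 2, 7, 8] / [3];  Q = [1, 2, 4, 5] / [3]
  Insert 6 (step 6): P = [1, 2, 6, 8] / [3, 7];  Q = [1, 2, 4, 5] / [3, 6]
  Insert 5 (step 7): P = [1, 2, 5, 8] / [3, 6] / [7];  Q = [1, 2, 4, 5] / [3, 6] / [7]
  Insert 4 (step 8): P = [1, 2, 4, 8] / [3, 5] / [6] / [7];  Q = [1, 2, 4, 5] / [3, 6] / [7] / [8]
Final shape: (4, 2, 1, 1).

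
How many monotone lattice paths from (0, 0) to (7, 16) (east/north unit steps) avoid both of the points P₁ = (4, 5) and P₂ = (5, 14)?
Number of paths = 137085

Inclusion–exclusion. Total paths: C(23, 7) = 245157. Through P₁: C(9, 4)·C(14, 3) = 45864. Through P₂: C(19, 5)·C(4, 2) = 69768. Since P₁ is strictly southwest of P₂, a monotone path through both must visit P₁ then P₂; paths through both = C(9, 4)·C(10, 1)·C(4, 2) = 7560. Avoid both = 245157 − 45864 − 69768 + 7560 = 137085.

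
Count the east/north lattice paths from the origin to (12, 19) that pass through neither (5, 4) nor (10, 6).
Number of paths = 119068971

Inclusion–exclusion. Total paths: C(31, 12) = 141120525. Through P₁: C(9, 5)·C(22, 7) = 21488544. Through P₂: C(16, 10)·C(15, 2) = 840840. Since P₁ is strictly southwest of P₂, a monotone path through both must visit P₁ then P₂; paths through both = C(9, 5)·C(7, 5)·C(15, 2) = 277830. Avoid both = 141120525 − 21488544 − 840840 + 277830 = 119068971.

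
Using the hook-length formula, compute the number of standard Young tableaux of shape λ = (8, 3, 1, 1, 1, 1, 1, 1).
# SYT of shape (8, 3, 1, 1, 1, 1, 1, 1) = 272272

Hook-length formula: f^λ = n! / Π hook(c), product over all cells c of the Young diagram. For λ = (8, 3, 1, 1, 1, 1, 1, 1), n = 17 boxes. Hook lengths by row (left-to-right, top-to-bottom): [15, 8, 7, 5, 4, 3, 2, 1]; [9, 2, 1]; [6]; [5]; [4]; [3]; [2]; [1]. Product of hooks = 1306368000. So f^λ = 17! / 1306368000 = 355687428096000 / 1306368000 = 272272.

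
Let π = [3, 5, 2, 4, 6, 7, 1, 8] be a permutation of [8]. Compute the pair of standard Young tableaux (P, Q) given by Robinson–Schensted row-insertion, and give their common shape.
P = [1, 4, 6, 7, 8] / [2, 5] / [3];  Q = [1, 2, 5, 6, 8] / [3, 4] / [7];  common shape = (5, 2, 1)

Row-insert the values π_1, π_2, … into P one at a time, bumping the leftmost entry strictly greater than the inserted value down to the next row. The recording tableau Q records, in position (i, j), the step at which that cell was added to P.
  Insert 3 (step 1): P = [3];  Q = [1]
  Insert 5 (step 2): P = [3, 5];  Q = [1, 2]
  Insert 2 (step 3): P = [2, 5] / [3];  Q = [1, 2] / [3]
  Insert 4 (step 4): P = [2, 4] / [3, 5];  Q = [1, 2] / [3, 4]
  Insert 6 (step 5): P = [2, 4, 6] / [3, 5];  Q = [1, 2, 5] / [3, 4]
  Insert 7 (step 6): P = [2, 4, 6, 7] / [3, 5];  Q = [1, 2, 5, 6] / [3, 4]
  Insert 1 (step 7): P = [1, 4, 6, 7] / [2, 5] / [3];  Q = [1, 2, 5, 6] / [3, 4] / [7]
  Insert 8 (step 8): P = [1, 4, 6, 7, 8] / [2, 5] / [3];  Q = [1, 2, 5, 6, 8] / [3, 4] / [7]
Final shape: (5, 2, 1).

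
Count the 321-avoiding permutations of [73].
C_73 = 79463489365077377841208237632349268884500

These 321-avoiding permutations are counted by the Catalan number C_n = (1/(n + 1)) · C(2n, n). For n = 73: C_73 = (1/74) · C(146, 73) = 5880298213015725960249409584793845897453000/74 = 79463489365077377841208237632349268884500.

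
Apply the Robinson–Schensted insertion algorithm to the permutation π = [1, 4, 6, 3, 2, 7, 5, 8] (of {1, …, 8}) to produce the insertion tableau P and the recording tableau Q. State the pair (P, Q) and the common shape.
P = [1, 2, 5, 7, 8] / [3, 6] / [4];  Q = [1, 2, 3, 6, 8] / [4, 7] / [5];  common shape = (5, 2, 1)

Row-insert the values π_1, π_2, … into P one at a time, bumping the leftmost entry strictly greater than the inserted value down to the next row. The recording tableau Q records, in position (i, j), the step at which that cell was added to P.
  Insert 1 (step 1): P = [1];  Q = [1]
  Insert 4 (step 2): P = [1, 4];  Q = [1, 2]
  Insert 6 (step 3): P = [1, 4, 6];  Q = [1, 2, 3]
  Insert 3 (step 4): P = [1, 3, 6] / [4];  Q = [1, 2, 3] / [4]
  Insert 2 (step 5): P = [1, 2, 6] / [3] / [4];  Q = [1, 2, 3] / [4] / [5]
  Insert 7 (step 6): P = [1, 2, 6, 7] / [3] / [4];  Q = [1, 2, 3, 6] / [4] / [5]
  Insert 5 (step 7): P = [1, 2, 5, 7] / [3, 6] / [4];  Q = [1, 2, 3, 6] / [4, 7] / [5]
  Insert 8 (step 8): P = [1, 2, 5, 7, 8] / [3, 6] / [4];  Q = [1, 2, 3, 6, 8] / [4, 7] / [5]
Final shape: (5, 2, 1).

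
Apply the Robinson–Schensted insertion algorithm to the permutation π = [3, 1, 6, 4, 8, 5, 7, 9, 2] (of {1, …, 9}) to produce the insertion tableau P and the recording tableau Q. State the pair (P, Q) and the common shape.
P = [1, 2, 5, 7, 9] / [3, 4, 8] / [6];  Q = [1, 3, 5, 7, 8] / [2, 4, 6] / [9];  common shape = (5, 3, 1)

Row-insert the values π_1, π_2, … into P one at a time, bumping the leftmost entry strictly greater than the inserted value down to the next row. The recording tableau Q records, in position (i, j), the step at which that cell was added to P.
  Insert 3 (step 1): P = [3];  Q = [1]
  Insert 1 (step 2): P = [1] / [3];  Q = [1] / [2]
  Insert 6 (step 3): P = [1, 6] / [3];  Q = [1, 3] / [2]
  Insert 4 (step 4): P = [1, 4] / [3, 6];  Q = [1, 3] / [2, 4]
  Insert 8 (step 5): P = [1, 4, 8] / [3, 6];  Q = [1, 3, 5] / [2, 4]
  Insert 5 (step 6): P = [1, 4, 5] / [3, 6, 8];  Q = [1, 3, 5] / [2, 4, 6]
  Insert 7 (step 7): P = [1, 4, 5, 7] / [3, 6, 8];  Q = [1, 3, 5, 7] / [2, 4, 6]
  Insert 9 (step 8): P = [1, 4, 5, 7, 9] / [3, 6, 8];  Q = [1, 3, 5, 7, 8] / [2, 4, 6]
  Insert 2 (step 9): P = [1, 2, 5, 7, 9] / [3, 4, 8] / [6];  Q = [1, 3, 5, 7, 8] / [2, 4, 6] / [9]
Final shape: (5, 3, 1).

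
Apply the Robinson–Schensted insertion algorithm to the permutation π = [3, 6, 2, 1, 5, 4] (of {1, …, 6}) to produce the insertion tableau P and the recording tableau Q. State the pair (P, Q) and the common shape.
P = [1, 4] / [2, 5] / [3, 6];  Q = [1, 2] / [3, 5] / [4, 6];  common shape = (2, 2, 2)

Row-insert the values π_1, π_2, … into P one at a time, bumping the leftmost entry strictly greater than the inserted value down to the next row. The recording tableau Q records, in position (i, j), the step at which that cell was added to P.
  Insert 3 (step 1): P = [3];  Q = [1]
  Insert 6 (step 2): P = [3, 6];  Q = [1, 2]
  Insert 2 (step 3): P = [2, 6] / [3];  Q = [1, 2] / [3]
  Insert 1 (step 4): P = [1, 6] / [2] / [3];  Q = [1, 2] / [3] / [4]
  Insert 5 (step 5): P = [1, 5] / [2, 6] / [3];  Q = [1, 2] / [3, 5] / [4]
  Insert 4 (step 6): P = [1, 4] / [2, 5] / [3, 6];  Q = [1, 2] / [3, 5] / [4, 6]
Final shape: (2, 2, 2).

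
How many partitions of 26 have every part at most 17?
p(26, parts ≤ 17) = 2369

Use the recurrence p(n, m) = p(n, m−1) + p(n−m, m): either the largest part is < m (count p(n, m−1)) or the largest part is exactly m (remove one copy of m, count p(n−m, m)). With p(0, ·) = 1 this gives p(26, parts ≤ 17) = 2369. (By conjugating Young diagrams, this also counts partitions of 26 into at most 17 parts.)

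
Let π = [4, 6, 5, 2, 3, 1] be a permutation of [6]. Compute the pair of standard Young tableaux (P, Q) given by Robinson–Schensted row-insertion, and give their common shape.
P = [1, 3] / [2, 5] / [4] / [6];  Q = [1, 2] / [3, 5] / [4] / [6];  common shape = (2, 2, 1, 1)

Row-insert the values π_1, π_2, … into P one at a time, bumping the leftmost entry strictly greater than the inserted value down to the next row. The recording tableau Q records, in position (i, j), the step at which that cell was added to P.
  Insert 4 (step 1): P = [4];  Q = [1]
  Insert 6 (step 2): P = [4, 6];  Q = [1, 2]
  Insert 5 (step 3): P = [4, 5] / [6];  Q = [1, 2] / [3]
  Insert 2 (step 4): P = [2, 5] / [4] / [6];  Q = [1, 2] / [3] / [4]
  Insert 3 (step 5): P = [2, 3] / [4, 5] / [6];  Q = [1, 2] / [3, 5] / [4]
  Insert 1 (step 6): P = [1, 3] / [2, 5] / [4] / [6];  Q = [1, 2] / [3, 5] / [4] / [6]
Final shape: (2, 2, 1, 1).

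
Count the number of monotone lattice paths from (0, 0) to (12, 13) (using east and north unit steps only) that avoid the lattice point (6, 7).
Number of paths = 3614716

Total paths from (0, 0) to (12, 13): C(25, 12) = 5200300. Paths through (6, 7): (paths (0, 0) → (6, 7)) × (paths (6, 7) → (12, 13)) = C(13, 6) · C(12, 6) = 1716 · 924 = 1585584. Avoidance count = 5200300 − 1585584 = 3614716.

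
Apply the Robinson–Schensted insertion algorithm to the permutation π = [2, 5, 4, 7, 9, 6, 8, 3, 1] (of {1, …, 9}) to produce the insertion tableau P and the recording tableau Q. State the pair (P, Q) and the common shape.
P = [1, 3, 6, 8] / [2, 7, 9] / [4] / [5];  Q = [1, 2, 4, 5] / [3, 6, 7] / [8] / [9];  common shape = (4, 3, 1, 1)

Row-insert the values π_1, π_2, … into P one at a time, bumping the leftmost entry strictly greater than the inserted value down to the next row. The recording tableau Q records, in position (i, j), the step at which that cell was added to P.
  Insert 2 (step 1): P = [2];  Q = [1]
  Insert 5 (step 2): P = [2, 5];  Q = [1, 2]
  Insert 4 (step 3): P = [2, 4] / [5];  Q = [1, 2] / [3]
  Insert 7 (step 4): P = [2, 4, 7] / [5];  Q = [1, 2, 4] / [3]
  Insert 9 (step 5): P = [2, 4, 7, 9] / [5];  Q = [1, 2, 4, 5] / [3]
  Insert 6 (step 6): P = [2, 4, 6, 9] / [5, 7];  Q = [1, 2, 4, 5] / [3, 6]
  Insert 8 (step 7): P = [2, 4, 6, 8] / [5, 7, 9];  Q = [1, 2, 4, 5] / [3, 6, 7]
  Insert 3 (step 8): P = [2, 3, 6, 8] / [4, 7, 9] / [5];  Q = [1, 2, 4, 5] / [3, 6, 7] / [8]
  Insert 1 (step 9): P = [1, 3, 6, 8] / [2, 7, 9] / [4] / [5];  Q = [1, 2, 4, 5] / [3, 6, 7] / [8] / [9]
Final shape: (4, 3, 1, 1).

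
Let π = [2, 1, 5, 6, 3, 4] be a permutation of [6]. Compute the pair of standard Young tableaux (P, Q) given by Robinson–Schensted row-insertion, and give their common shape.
P = [1, 3, 4] / [2, 5, 6];  Q = [1, 3, 4] / [2, 5, 6];  common shape = (3, 3)

Row-insert the values π_1, π_2, … into P one at a time, bumping the leftmost entry strictly greater than the inserted value down to the next row. The recording tableau Q records, in position (i, j), the step at which that cell was added to P.
  Insert 2 (step 1): P = [2];  Q = [1]
  Insert 1 (step 2): P = [1] / [2];  Q = [1] / [2]
  Insert 5 (step 3): P = [1, 5] / [2];  Q = [1, 3] / [2]
  Insert 6 (step 4): P = [1, 5, 6] / [2];  Q = [1, 3, 4] / [2]
  Insert 3 (step 5): P = [1, 3, 6] / [2, 5];  Q = [1, 3, 4] / [2, 5]
  Insert 4 (step 6): P = [1, 3, 4] / [2, 5, 6];  Q = [1, 3, 4] / [2, 5, 6]
Final shape: (3, 3).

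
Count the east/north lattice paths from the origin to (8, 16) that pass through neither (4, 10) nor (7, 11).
Number of paths = 358341

Inclusion–exclusion. Total paths: C(24, 8) = 735471. Through P₁: C(14, 4)·C(10, 4) = 210210. Through P₂: C(18, 7)·C(6, 1) = 190944. Since P₁ is strictly southwest of P₂, a monotone path through both must visit P₁ then P₂; paths through both = C(14, 4)·C(4, 3)·C(6, 1) = 24024. Avoid both = 735471 − 210210 − 190944 + 24024 = 358341.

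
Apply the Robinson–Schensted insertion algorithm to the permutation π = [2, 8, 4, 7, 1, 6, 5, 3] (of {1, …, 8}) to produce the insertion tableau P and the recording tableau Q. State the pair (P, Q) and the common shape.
P = [1, 3, 5] / [2, 4] / [6] / [7] / [8];  Q = [1, 2, 4] / [3, 6] / [5] / [7] / [8];  common shape = (3, 2, 1, 1, 1)

Row-insert the values π_1, π_2, … into P one at a time, bumping the leftmost entry strictly greater than the inserted value down to the next row. The recording tableau Q records, in position (i, j), the step at which that cell was added to P.
  Insert 2 (step 1): P = [2];  Q = [1]
  Insert 8 (step 2): P = [2, 8];  Q = [1, 2]
  Insert 4 (step 3): P = [2, 4] / [8];  Q = [1, 2] / [3]
  Insert 7 (step 4): P = [2, 4, 7] / [8];  Q = [1, 2, 4] / [3]
  Insert 1 (step 5): P = [1, 4, 7] / [2] / [8];  Q = [1, 2, 4] / [3] / [5]
  Insert 6 (step 6): P = [1, 4, 6] / [2, 7] / [8];  Q = [1, 2, 4] / [3, 6] / [5]
  Insert 5 (step 7): P = [1, 4, 5] / [2, 6] / [7] / [8];  Q = [1, 2, 4] / [3, 6] / [5] / [7]
  Insert 3 (step 8): P = [1, 3, 5] / [2, 4] / [6] / [7] / [8];  Q = [1, 2, 4] / [3, 6] / [5] / [7] / [8]
Final shape: (3, 2, 1, 1, 1).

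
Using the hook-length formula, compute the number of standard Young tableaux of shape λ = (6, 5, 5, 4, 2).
# SYT of shape (6, 5, 5, 4, 2) = 823087980

Hook-length formula: f^λ = n! / Π hook(c), product over all cells c of the Young diagram. For λ = (6, 5, 5, 4, 2), n = 22 boxes. Hook lengths by row (left-to-right, top-to-bottom): [10, 9, 7, 6, 4, 1]; [8, 7, 5, 4, 2]; [7, 6, 4, 3, 1]; [5, 4, 2, 1]; [2, 1]. Product of hooks = 1365590016000. So f^λ = 22! / 1365590016000 = 1124000727777607680000 / 1365590016000 = 823087980.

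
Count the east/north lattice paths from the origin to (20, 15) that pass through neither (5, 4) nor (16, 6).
Number of paths = 2228125725

Inclusion–exclusion. Total paths: C(35, 20) = 3247943160. Through P₁: C(9, 5)·C(26, 15) = 973496160. Through P₂: C(22, 16)·C(13, 4) = 53348295. Since P₁ is strictly southwest of P₂, a monotone path through both must visit P₁ then P₂; paths through both = C(9, 5)·C(13, 11)·C(13, 4) = 7027020. Avoid both = 3247943160 − 973496160 − 53348295 + 7027020 = 2228125725.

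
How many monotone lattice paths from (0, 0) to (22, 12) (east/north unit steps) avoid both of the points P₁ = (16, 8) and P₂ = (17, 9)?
Number of paths = 301303082

Inclusion–exclusion. Total paths: C(34, 22) = 548354040. Through P₁: C(24, 16)·C(10, 6) = 154448910. Through P₂: C(26, 17)·C(8, 5) = 174974800. Since P₁ is strictly southwest of P₂, a monotone path through both must visit P₁ then P₂; paths through both = C(24, 16)·C(2, 1)·C(8, 5) = 82372752. Avoid both = 548354040 − 154448910 − 174974800 + 82372752 = 301303082.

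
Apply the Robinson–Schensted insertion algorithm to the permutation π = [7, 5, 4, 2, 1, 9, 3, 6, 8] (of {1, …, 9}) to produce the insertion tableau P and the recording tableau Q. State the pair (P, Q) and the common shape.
P = [1, 3, 6, 8] / [2, 9] / [4] / [5] / [7];  Q = [1, 6, 8, 9] / [2, 7] / [3] / [4] / [5];  common shape = (4, 2, 1, 1, 1)

Row-insert the values π_1, π_2, … into P one at a time, bumping the leftmost entry strictly greater than the inserted value down to the next row. The recording tableau Q records, in position (i, j), the step at which that cell was added to P.
  Insert 7 (step 1): P = [7];  Q = [1]
  Insert 5 (step 2): P = [5] / [7];  Q = [1] / [2]
  Insert 4 (step 3): P = [4] / [5] / [7];  Q = [1] / [2] / [3]
  Insert 2 (step 4): P = [2] / [4] / [5] / [7];  Q = [1] / [2] / [3] / [4]
  Insert 1 (step 5): P = [1] / [2] / [4] / [5] / [7];  Q = [1] / [2] / [3] / [4] / [5]
  Insert 9 (step 6): P = [1, 9] / [2] / [4] / [5] / [7];  Q = [1, 6] / [2] / [3] / [4] / [5]
  Insert 3 (step 7): P = [1, 3] / [2, 9] / [4] / [5] / [7];  Q = [1, 6] / [2, 7] / [3] / [4] / [5]
  Insert 6 (step 8): P = [1, 3, 6] / [2, 9] / [4] / [5] / [7];  Q = [1, 6, 8] / [2, 7] / [3] / [4] / [5]
  Insert 8 (step 9): P = [1, 3, 6, 8] / [2, 9] / [4] / [5] / [7];  Q = [1, 6, 8, 9] / [2, 7] / [3] / [4] / [5]
Final shape: (4, 2, 1, 1, 1).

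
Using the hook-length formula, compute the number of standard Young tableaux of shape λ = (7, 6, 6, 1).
# SYT of shape (7, 6, 6, 1) = 7482618

Hook-length formula: f^λ = n! / Π hook(c), product over all cells c of the Young diagram. For λ = (7, 6, 6, 1), n = 20 boxes. Hook lengths by row (left-to-right, top-to-bottom): [10, 8, 7, 6, 5, 4, 1]; [8, 6, 5, 4, 3, 2]; [7, 5, 4, 3, 2, 1]; [1]. Product of hooks = 325140480000. So f^λ = 20! / 325140480000 = 2432902008176640000 / 325140480000 = 7482618.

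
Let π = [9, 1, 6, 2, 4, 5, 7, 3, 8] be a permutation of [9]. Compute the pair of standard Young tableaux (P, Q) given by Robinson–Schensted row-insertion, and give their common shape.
P = [1, 2, 3, 5, 7, 8] / [4] / [6] / [9];  Q = [1, 3, 5, 6, 7, 9] / [2] / [4] / [8];  common shape = (6, 1, 1, 1)

Row-insert the values π_1, π_2, … into P one at a time, bumping the leftmost entry strictly greater than the inserted value down to the next row. The recording tableau Q records, in position (i, j), the step at which that cell was added to P.
  Insert 9 (step 1): P = [9];  Q = [1]
  Insert 1 (step 2): P = [1] / [9];  Q = [1] / [2]
  Insert 6 (step 3): P = [1, 6] / [9];  Q = [1, 3] / [2]
  Insert 2 (step 4): P = [1, 2] / [6] / [9];  Q = [1, 3] / [2] / [4]
  Insert 4 (step 5): P = [1, 2, 4] / [6] / [9];  Q = [1, 3, 5] / [2] / [4]
  Insert 5 (step 6): P = [1, 2, 4, 5] / [6] / [9];  Q = [1, 3, 5, 6] / [2] / [4]
  Insert 7 (step 7): P = [1, 2, 4, 5, 7] / [6] / [9];  Q = [1, 3, 5, 6, 7] / [2] / [4]
  Insert 3 (step 8): P = [1, 2, 3, 5, 7] / [4] / [6] / [9];  Q = [1, 3, 5, 6, 7] / [2] / [4] / [8]
  Insert 8 (step 9): P = [1, 2, 3, 5, 7, 8] / [4] / [6] / [9];  Q = [1, 3, 5, 6, 7, 9] / [2] / [4] / [8]
Final shape: (6, 1, 1, 1).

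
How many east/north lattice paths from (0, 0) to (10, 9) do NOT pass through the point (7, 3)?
Number of paths = 82298

Total paths from (0, 0) to (10, 9): C(19, 10) = 92378. Paths through (7, 3): (paths (0, 0) → (7, 3)) × (paths (7, 3) → (10, 9)) = C(10, 7) · C(9, 3) = 120 · 84 = 10080. Avoidance count = 92378 − 10080 = 82298.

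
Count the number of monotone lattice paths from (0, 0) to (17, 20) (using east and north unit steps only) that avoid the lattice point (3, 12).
Number of paths = 15759873360

Total paths from (0, 0) to (17, 20): C(37, 17) = 15905368710. Paths through (3, 12): (paths (0, 0) → (3, 12)) × (paths (3, 12) → (17, 20)) = C(15, 3) · C(22, 14) = 455 · 319770 = 145495350. Avoidance count = 15905368710 − 145495350 = 15759873360.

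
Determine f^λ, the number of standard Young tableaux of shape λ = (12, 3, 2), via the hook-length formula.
# SYT of shape (12, 3, 2) = 20400

Hook-length formula: f^λ = n! / Π hook(c), product over all cells c of the Young diagram. For λ = (12, 3, 2), n = 17 boxes. Hook lengths by row (left-to-right, top-to-bottom): [14, 13, 11, 9, 8, 7, 6, 5, 4, 3, 2, 1]; [4, 3, 1]; [2, 1]. Product of hooks = 17435658240. So f^λ = 17! / 17435658240 = 355687428096000 / 17435658240 = 20400.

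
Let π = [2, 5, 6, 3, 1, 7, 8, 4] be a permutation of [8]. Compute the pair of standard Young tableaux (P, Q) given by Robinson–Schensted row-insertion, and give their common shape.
P = [1, 3, 4, 7, 8] / [2, 6] / [5];  Q = [1, 2, 3, 6, 7] / [4, 8] / [5];  common shape = (5, 2, 1)

Row-insert the values π_1, π_2, … into P one at a time, bumping the leftmost entry strictly greater than the inserted value down to the next row. The recording tableau Q records, in position (i, j), the step at which that cell was added to P.
  Insert 2 (step 1): P = [2];  Q = [1]
  Insert 5 (step 2): P = [2, 5];  Q = [1, 2]
  Insert 6 (step 3): P = [2, 5, 6];  Q = [1, 2, 3]
  Insert 3 (step 4): P = [2, 3, 6] / [5];  Q = [1, 2, 3] / [4]
  Insert 1 (step 5): P = [1, 3, 6] / [2] / [5];  Q = [1, 2, 3] / [4] / [5]
  Insert 7 (step 6): P = [1, 3, 6, 7] / [2] / [5];  Q = [1, 2, 3, 6] / [4] / [5]
  Insert 8 (step 7): P = [1, 3, 6, 7, 8] / [2] / [5];  Q = [1, 2, 3, 6, 7] / [4] / [5]
  Insert 4 (step 8): P = [1, 3, 4, 7, 8] / [2, 6] / [5];  Q = [1, 2, 3, 6, 7] / [4, 8] / [5]
Final shape: (5, 2, 1).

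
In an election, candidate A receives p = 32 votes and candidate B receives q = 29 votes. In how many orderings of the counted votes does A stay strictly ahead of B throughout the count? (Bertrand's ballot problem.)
Strict-lead orderings = 10729649537134605

Total orderings of the 61 votes with 32 for A: C(61, 32) = 218169540588403635. By the Bertrand ballot formula (Cycle Lemma / reflection principle), the number of orderings in which A is strictly ahead of B throughout is (p − q)/(p + q) · C(p + q, p) = (32 − 29)/(32 + 29) · 218169540588403635 = 10729649537134605.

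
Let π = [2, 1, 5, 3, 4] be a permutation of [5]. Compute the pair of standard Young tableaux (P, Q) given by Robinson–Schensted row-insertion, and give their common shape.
P = [1, 3, 4] / [2, 5];  Q = [1, 3, 5] / [2, 4];  common shape = (3, 2)

Row-insert the values π_1, π_2, … into P one at a time, bumping the leftmost entry strictly greater than the inserted value down to the next row. The recording tableau Q records, in position (i, j), the step at which that cell was added to P.
  Insert 2 (step 1): P = [2];  Q = [1]
  Insert 1 (step 2): P = [1] / [2];  Q = [1] / [2]
  Insert 5 (step 3): P = [1, 5] / [2];  Q = [1, 3] / [2]
  Insert 3 (step 4): P = [1, 3] / [2, 5];  Q = [1, 3] / [2, 4]
  Insert 4 (step 5): P = [1, 3, 4] / [2, 5];  Q = [1, 3, 5] / [2, 4]
Final shape: (3, 2).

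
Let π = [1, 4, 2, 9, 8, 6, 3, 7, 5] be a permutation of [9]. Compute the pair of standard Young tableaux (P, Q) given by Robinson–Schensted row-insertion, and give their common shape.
P = [1, 2, 3, 5] / [4, 6, 7] / [8] / [9];  Q = [1, 2, 4, 8] / [3, 5, 9] / [6] / [7];  common shape = (4, 3, 1, 1)

Row-insert the values π_1, π_2, … into P one at a time, bumping the leftmost entry strictly greater than the inserted value down to the next row. The recording tableau Q records, in position (i, j), the step at which that cell was added to P.
  Insert 1 (step 1): P = [1];  Q = [1]
  Insert 4 (step 2): P = [1, 4];  Q = [1, 2]
  Insert 2 (step 3): P = [1, 2] / [4];  Q = [1, 2] / [3]
  Insert 9 (step 4): P = [1, 2, 9] / [4];  Q = [1, 2, 4] / [3]
  Insert 8 (step 5): P = [1, 2, 8] / [4, 9];  Q = [1, 2, 4] / [3, 5]
  Insert 6 (step 6): P = [1, 2, 6] / [4, 8] / [9];  Q = [1, 2, 4] / [3, 5] / [6]
  Insert 3 (step 7): P = [1, 2, 3] / [4, 6] / [8] / [9];  Q = [1, 2, 4] / [3, 5] / [6] / [7]
  Insert 7 (step 8): P = [1, 2, 3, 7] / [4, 6] / [8] / [9];  Q = [1, 2, 4, 8] / [3, 5] / [6] / [7]
  Insert 5 (step 9): P = [1, 2, 3, 5] / [4, 6, 7] / [8] / [9];  Q = [1, 2, 4, 8] / [3, 5, 9] / [6] / [7]
Final shape: (4, 3, 1, 1).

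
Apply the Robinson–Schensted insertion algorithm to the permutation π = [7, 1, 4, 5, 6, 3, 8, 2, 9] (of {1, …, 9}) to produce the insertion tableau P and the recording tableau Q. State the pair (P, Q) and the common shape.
P = [1, 2, 5, 6, 8, 9] / [3] / [4] / [7];  Q = [1, 3, 4, 5, 7, 9] / [2] / [6] / [8];  common shape = (6, 1, 1, 1)

Row-insert the values π_1, π_2, … into P one at a time, bumping the leftmost entry strictly greater than the inserted value down to the next row. The recording tableau Q records, in position (i, j), the step at which that cell was added to P.
  Insert 7 (step 1): P = [7];  Q = [1]
  Insert 1 (step 2): P = [1] / [7];  Q = [1] / [2]
  Insert 4 (step 3): P = [1, 4] / [7];  Q = [1, 3] / [2]
  Insert 5 (step 4): P = [1, 4, 5] / [7];  Q = [1, 3, 4] / [2]
  Insert 6 (step 5): P = [1, 4, 5, 6] / [7];  Q = [1, 3, 4, 5] / [2]
  Insert 3 (step 6): P = [1, 3, 5, 6] / [4] / [7];  Q = [1, 3, 4, 5] / [2] / [6]
  Insert 8 (step 7): P = [1, 3, 5, 6, 8] / [4] / [7];  Q = [1, 3, 4, 5, 7] / [2] / [6]
  Insert 2 (step 8): P = [1, 2, 5, 6, 8] / [3] / [4] / [7];  Q = [1, 3, 4, 5, 7] / [2] / [6] / [8]
  Insert 9 (step 9): P = [1, 2, 5, 6, 8, 9] / [3] / [4] / [7];  Q = [1, 3, 4, 5, 7, 9] / [2] / [6] / [8]
Final shape: (6, 1, 1, 1).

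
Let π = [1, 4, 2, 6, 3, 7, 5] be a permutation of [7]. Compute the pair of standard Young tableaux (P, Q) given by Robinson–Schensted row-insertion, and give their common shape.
P = [1, 2, 3, 5] / [4, 6, 7];  Q = [1, 2, 4, 6] / [3, 5, 7];  common shape = (4, 3)

Row-insert the values π_1, π_2, … into P one at a time, bumping the leftmost entry strictly greater than the inserted value down to the next row. The recording tableau Q records, in position (i, j), the step at which that cell was added to P.
  Insert 1 (step 1): P = [1];  Q = [1]
  Insert 4 (step 2): P = [1, 4];  Q = [1, 2]
  Insert 2 (step 3): P = [1, 2] / [4];  Q = [1, 2] / [3]
  Insert 6 (step 4): P = [1, 2, 6] / [4];  Q = [1, 2, 4] / [3]
  Insert 3 (step 5): P = [1, 2, 3] / [4, 6];  Q = [1, 2, 4] / [3, 5]
  Insert 7 (step 6): P = [1, 2, 3, 7] / [4, 6];  Q = [1, 2, 4, 6] / [3, 5]
  Insert 5 (step 7): P = [1, 2, 3, 5] / [4, 6, 7];  Q = [1, 2, 4, 6] / [3, 5, 7]
Final shape: (4, 3).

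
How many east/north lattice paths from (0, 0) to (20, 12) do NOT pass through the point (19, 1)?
Number of paths = 225792600

Total paths from (0, 0) to (20, 12): C(32, 20) = 225792840. Paths through (19, 1): (paths (0, 0) → (19, 1)) × (paths (19, 1) → (20, 12)) = C(20, 19) · C(12, 1) = 20 · 12 = 240. Avoidance count = 225792840 − 240 = 225792600.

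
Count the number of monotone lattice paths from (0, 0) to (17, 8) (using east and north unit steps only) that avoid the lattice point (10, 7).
Number of paths = 925991

Total paths from (0, 0) to (17, 8): C(25, 17) = 1081575. Paths through (10, 7): (paths (0, 0) → (10, 7)) × (paths (10, 7) → (17, 8)) = C(17, 10) · C(8, 7) = 19448 · 8 = 155584. Avoidance count = 1081575 − 155584 = 925991.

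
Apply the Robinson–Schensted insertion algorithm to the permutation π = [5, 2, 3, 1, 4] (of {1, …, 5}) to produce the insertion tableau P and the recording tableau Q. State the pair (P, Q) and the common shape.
P = [1, 3, 4] / [2] / [5];  Q = [1, 3, 5] / [2] / [4];  common shape = (3, 1, 1)

Row-insert the values π_1, π_2, … into P one at a time, bumping the leftmost entry strictly greater than the inserted value down to the next row. The recording tableau Q records, in position (i, j), the step at which that cell was added to P.
  Insert 5 (step 1): P = [5];  Q = [1]
  Insert 2 (step 2): P = [2] / [5];  Q = [1] / [2]
  Insert 3 (step 3): P = [2, 3] / [5];  Q = [1, 3] / [2]
  Insert 1 (step 4): P = [1, 3] / [2] / [5];  Q = [1, 3] / [2] / [4]
  Insert 4 (step 5): P = [1, 3, 4] / [2] / [5];  Q = [1, 3, 5] / [2] / [4]
Final shape: (3, 1, 1).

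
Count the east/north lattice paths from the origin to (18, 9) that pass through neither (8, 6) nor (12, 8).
Number of paths = 3261492

Inclusion–exclusion. Total paths: C(27, 18) = 4686825. Through P₁: C(14, 8)·C(13, 10) = 858858. Through P₂: C(20, 12)·C(7, 6) = 881790. Since P₁ is strictly southwest of P₂, a monotone path through both must visit P₁ then P₂; paths through both = C(14, 8)·C(6, 4)·C(7, 6) = 315315. Avoid both = 4686825 − 858858 − 881790 + 315315 = 3261492.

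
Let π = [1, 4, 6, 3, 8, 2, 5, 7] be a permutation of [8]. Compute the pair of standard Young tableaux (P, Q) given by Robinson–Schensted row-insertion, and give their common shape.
P = [1, 2, 5, 7] / [3, 6, 8] / [4];  Q = [1, 2, 3, 5] / [4, 7, 8] / [6];  common shape = (4, 3, 1)

Row-insert the values π_1, π_2, … into P one at a time, bumping the leftmost entry strictly greater than the inserted value down to the next row. The recording tableau Q records, in position (i, j), the step at which that cell was added to P.
  Insert 1 (step 1): P = [1];  Q = [1]
  Insert 4 (step 2): P = [1, 4];  Q = [1, 2]
  Insert 6 (step 3): P = [1, 4, 6];  Q = [1, 2, 3]
  Insert 3 (step 4): P = [1, 3, 6] / [4];  Q = [1, 2, 3] / [4]
  Insert 8 (step 5): P = [1, 3, 6, 8] / [4];  Q = [1, 2, 3, 5] / [4]
  Insert 2 (step 6): P = [1, 2, 6, 8] / [3] / [4];  Q = [1, 2, 3, 5] / [4] / [6]
  Insert 5 (step 7): P = [1, 2, 5, 8] / [3, 6] / [4];  Q = [1, 2, 3, 5] / [4, 7] / [6]
  Insert 7 (step 8): P = [1, 2, 5, 7] / [3, 6, 8] / [4];  Q = [1, 2, 3, 5] / [4, 7, 8] / [6]
Final shape: (4, 3, 1).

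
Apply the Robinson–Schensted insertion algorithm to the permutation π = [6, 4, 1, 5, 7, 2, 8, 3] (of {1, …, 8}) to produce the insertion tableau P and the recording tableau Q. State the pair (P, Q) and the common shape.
P = [1, 2, 3, 8] / [4, 5, 7] / [6];  Q = [1, 4, 5, 7] / [2, 6, 8] / [3];  common shape = (4, 3, 1)

Row-insert the values π_1, π_2, … into P one at a time, bumping the leftmost entry strictly greater than the inserted value down to the next row. The recording tableau Q records, in position (i, j), the step at which that cell was added to P.
  Insert 6 (step 1): P = [6];  Q = [1]
  Insert 4 (step 2): P = [4] / [6];  Q = [1] / [2]
  Insert 1 (step 3): P = [1] / [4] / [6];  Q = [1] / [2] / [3]
  Insert 5 (step 4): P = [1, 5] / [4] / [6];  Q = [1, 4] / [2] / [3]
  Insert 7 (step 5): P = [1, 5, 7] / [4] / [6];  Q = [1, 4, 5] / [2] / [3]
  Insert 2 (step 6): P = [1, 2, 7] / [4, 5] / [6];  Q = [1, 4, 5] / [2, 6] / [3]
  Insert 8 (step 7): P = [1, 2, 7, 8] / [4, 5] / [6];  Q = [1, 4, 5, 7] / [2, 6] / [3]
  Insert 3 (step 8): P = [1, 2, 3, 8] / [4, 5, 7] / [6];  Q = [1, 4, 5, 7] / [2, 6, 8] / [3]
Final shape: (4, 3, 1).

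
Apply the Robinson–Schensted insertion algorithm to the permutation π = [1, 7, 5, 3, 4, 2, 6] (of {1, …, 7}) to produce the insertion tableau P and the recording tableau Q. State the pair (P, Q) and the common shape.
P = [1, 2, 4, 6] / [3] / [5] / [7];  Q = [1, 2, 5, 7] / [3] / [4] / [6];  common shape = (4, 1, 1, 1)

Row-insert the values π_1, π_2, … into P one at a time, bumping the leftmost entry strictly greater than the inserted value down to the next row. The recording tableau Q records, in position (i, j), the step at which that cell was added to P.
  Insert 1 (step 1): P = [1];  Q = [1]
  Insert 7 (step 2): P = [1, 7];  Q = [1, 2]
  Insert 5 (step 3): P = [1, 5] / [7];  Q = [1, 2] / [3]
  Insert 3 (step 4): P = [1, 3] / [5] / [7];  Q = [1, 2] / [3] / [4]
  Insert 4 (step 5): P = [1, 3, 4] / [5] / [7];  Q = [1, 2, 5] / [3] / [4]
  Insert 2 (step 6): P = [1, 2, 4] / [3] / [5] / [7];  Q = [1, 2, 5] / [3] / [4] / [6]
  Insert 6 (step 7): P = [1, 2, 4, 6] / [3] / [5] / [7];  Q = [1, 2, 5, 7] / [3] / [4] / [6]
Final shape: (4, 1, 1, 1).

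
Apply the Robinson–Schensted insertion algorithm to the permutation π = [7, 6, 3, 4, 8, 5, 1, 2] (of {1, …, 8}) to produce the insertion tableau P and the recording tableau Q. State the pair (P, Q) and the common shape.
P = [1, 2, 5] / [3, 4] / [6, 8] / [7];  Q = [1, 4, 5] / [2, 6] / [3, 8] / [7];  common shape = (3, 2, 2, 1)

Row-insert the values π_1, π_2, … into P one at a time, bumping the leftmost entry strictly greater than the inserted value down to the next row. The recording tableau Q records, in position (i, j), the step at which that cell was added to P.
  Insert 7 (step 1): P = [7];  Q = [1]
  Insert 6 (step 2): P = [6] / [7];  Q = [1] / [2]
  Insert 3 (step 3): P = [3] / [6] / [7];  Q = [1] / [2] / [3]
  Insert 4 (step 4): P = [3, 4] / [6] / [7];  Q = [1, 4] / [2] / [3]
  Insert 8 (step 5): P = [3, 4, 8] / [6] / [7];  Q = [1, 4, 5] / [2] / [3]
  Insert 5 (step 6): P = [3, 4, 5] / [6, 8] / [7];  Q = [1, 4, 5] / [2, 6] / [3]
  Insert 1 (step 7): P = [1, 4, 5] / [3, 8] / [6] / [7];  Q = [1, 4, 5] / [2, 6] / [3] / [7]
  Insert 2 (step 8): P = [1, 2, 5] / [3, 4] / [6, 8] / [7];  Q = [1, 4, 5] / [2, 6] / [3, 8] / [7]
Final shape: (3, 2, 2, 1).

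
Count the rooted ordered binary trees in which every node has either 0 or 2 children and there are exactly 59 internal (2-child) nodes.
C_59 = 405944995127576985730643443367112

These full binary trees are counted by the Catalan number C_n = (1/(n + 1)) · C(2n, n). For n = 59: C_59 = (1/60) · C(118, 59) = 24356699707654619143838606602026720/60 = 405944995127576985730643443367112.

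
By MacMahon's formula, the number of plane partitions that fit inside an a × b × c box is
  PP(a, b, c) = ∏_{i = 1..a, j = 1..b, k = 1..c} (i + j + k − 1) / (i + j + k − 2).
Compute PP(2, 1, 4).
PP(2, 1, 4) = 15

Evaluate the triple product over i = 1..2, j = 1..1, k = 1..4. The factors are (2/1) · (3/2) · (4/3) · (5/4) · (3/2) · (4/3) · (5/4) · (6/5). The numerators and denominators telescope so the product is an integer; carrying out the multiplication exactly gives PP(2, 1, 4) = 15.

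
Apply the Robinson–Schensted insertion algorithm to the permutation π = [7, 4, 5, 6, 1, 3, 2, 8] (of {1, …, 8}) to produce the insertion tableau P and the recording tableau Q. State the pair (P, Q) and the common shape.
P = [1, 2, 6, 8] / [3, 5] / [4] / [7];  Q = [1, 3, 4, 8] / [2, 6] / [5] / [7];  common shape = (4, 2, 1, 1)

Row-insert the values π_1, π_2, … into P one at a time, bumping the leftmost entry strictly greater than the inserted value down to the next row. The recording tableau Q records, in position (i, j), the step at which that cell was added to P.
  Insert 7 (step 1): P = [7];  Q = [1]
  Insert 4 (step 2): P = [4] / [7];  Q = [1] / [2]
  Insert 5 (step 3): P = [4, 5] / [7];  Q = [1, 3] / [2]
  Insert 6 (step 4): P = [4, 5, 6] / [7];  Q = [1, 3, 4] / [2]
  Insert 1 (step 5): P = [1, 5, 6] / [4] / [7];  Q = [1, 3, 4] / [2] / [5]
  Insert 3 (step 6): P = [1, 3, 6] / [4, 5] / [7];  Q = [1, 3, 4] / [2, 6] / [5]
  Insert 2 (step 7): P = [1, 2, 6] / [3, 5] / [4] / [7];  Q = [1, 3, 4] / [2, 6] / [5] / [7]
  Insert 8 (step 8): P = [1, 2, 6, 8] / [3, 5] / [4] / [7];  Q = [1, 3, 4, 8] / [2, 6] / [5] / [7]
Final shape: (4, 2, 1, 1).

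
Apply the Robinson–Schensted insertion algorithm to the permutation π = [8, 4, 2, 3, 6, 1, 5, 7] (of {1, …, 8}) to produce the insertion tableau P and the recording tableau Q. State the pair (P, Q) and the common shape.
P = [1, 3, 5, 7] / [2, 6] / [4] / [8];  Q = [1, 4, 5, 8] / [2, 7] / [3] / [6];  common shape = (4, 2, 1, 1)

Row-insert the values π_1, π_2, … into P one at a time, bumping the leftmost entry strictly greater than the inserted value down to the next row. The recording tableau Q records, in position (i, j), the step at which that cell was added to P.
  Insert 8 (step 1): P = [8];  Q = [1]
  Insert 4 (step 2): P = [4] / [8];  Q = [1] / [2]
  Insert 2 (step 3): P = [2] / [4] / [8];  Q = [1] / [2] / [3]
  Insert 3 (step 4): P = [2, 3] / [4] / [8];  Q = [1, 4] / [2] / [3]
  Insert 6 (step 5): P = [2, 3, 6] / [4] / [8];  Q = [1, 4, 5] / [2] / [3]
  Insert 1 (step 6): P = [1, 3, 6] / [2] / [4] / [8];  Q = [1, 4, 5] / [2] / [3] / [6]
  Insert 5 (step 7): P = [1, 3, 5] / [2, 6] / [4] / [8];  Q = [1, 4, 5] / [2, 7] / [3] / [6]
  Insert 7 (step 8): P = [1, 3, 5, 7] / [2, 6] / [4] / [8];  Q = [1, 4, 5, 8] / [2, 7] / [3] / [6]
Final shape: (4, 2, 1, 1).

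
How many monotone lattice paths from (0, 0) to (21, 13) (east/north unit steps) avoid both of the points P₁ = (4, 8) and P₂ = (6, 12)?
Number of paths = 914770206

Inclusion–exclusion. Total paths: C(34, 21) = 927983760. Through P₁: C(12, 4)·C(22, 17) = 13035330. Through P₂: C(18, 6)·C(16, 15) = 297024. Since P₁ is strictly southwest of P₂, a monotone path through both must visit P₁ then P₂; paths through both = C(12, 4)·C(6, 2)·C(16, 15) = 118800. Avoid both = 927983760 − 13035330 − 297024 + 118800 = 914770206.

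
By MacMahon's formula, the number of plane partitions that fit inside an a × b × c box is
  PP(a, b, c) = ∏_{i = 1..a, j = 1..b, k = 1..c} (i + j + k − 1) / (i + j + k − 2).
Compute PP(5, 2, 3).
PP(5, 2, 3) = 1176

Evaluate the triple product over i = 1..5, j = 1..2, k = 1..3. The factors are (2/1) · (3/2) · (4/3) · (3/2) · (4/3) · (5/4) · (3/2) · (4/3) · … (30 factors total). The numerators and denominators telescope so the product is an integer; carrying out the multiplication exactly gives PP(5, 2, 3) = 1176.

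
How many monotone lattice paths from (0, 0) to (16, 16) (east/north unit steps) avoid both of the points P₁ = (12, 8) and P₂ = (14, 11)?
Number of paths = 471573540

Inclusion–exclusion. Total paths: C(32, 16) = 601080390. Through P₁: C(20, 12)·C(12, 4) = 62355150. Through P₂: C(25, 14)·C(7, 2) = 93605400. Since P₁ is strictly southwest of P₂, a monotone path through both must visit P₁ then P₂; paths through both = C(20, 12)·C(5, 2)·C(7, 2) = 26453700. Avoid both = 601080390 − 62355150 − 93605400 + 26453700 = 471573540.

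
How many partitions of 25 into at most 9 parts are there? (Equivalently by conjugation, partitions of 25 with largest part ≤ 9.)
p(25, parts ≤ 9) = 1291

Use the recurrence p(n, m) = p(n, m−1) + p(n−m, m): either the largest part is < m (count p(n, m−1)) or the largest part is exactly m (remove one copy of m, count p(n−m, m)). With p(0, ·) = 1 this gives p(25, parts ≤ 9) = 1291. (By conjugating Young diagrams, this also counts partitions of 25 into at most 9 parts.)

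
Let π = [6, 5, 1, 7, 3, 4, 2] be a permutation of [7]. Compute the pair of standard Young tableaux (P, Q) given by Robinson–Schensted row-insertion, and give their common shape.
P = [1, 2, 4] / [3, 7] / [5] / [6];  Q = [1, 4, 6] / [2, 5] / [3] / [7];  common shape = (3, 2, 1, 1)

Row-insert the values π_1, π_2, … into P one at a time, bumping the leftmost entry strictly greater than the inserted value down to the next row. The recording tableau Q records, in position (i, j), the step at which that cell was added to P.
  Insert 6 (step 1): P = [6];  Q = [1]
  Insert 5 (step 2): P = [5] / [6];  Q = [1] / [2]
  Insert 1 (step 3): P = [1] / [5] / [6];  Q = [1] / [2] / [3]
  Insert 7 (step 4): P = [1, 7] / [5] / [6];  Q = [1, 4] / [2] / [3]
  Insert 3 (step 5): P = [1, 3] / [5, 7] / [6];  Q = [1, 4] / [2, 5] / [3]
  Insert 4 (step 6): P = [1, 3, 4] / [5, 7] / [6];  Q = [1, 4, 6] / [2, 5] / [3]
  Insert 2 (step 7): P = [1, 2, 4] / [3, 7] / [5] / [6];  Q = [1, 4, 6] / [2, 5] / [3] / [7]
Final shape: (3, 2, 1, 1).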